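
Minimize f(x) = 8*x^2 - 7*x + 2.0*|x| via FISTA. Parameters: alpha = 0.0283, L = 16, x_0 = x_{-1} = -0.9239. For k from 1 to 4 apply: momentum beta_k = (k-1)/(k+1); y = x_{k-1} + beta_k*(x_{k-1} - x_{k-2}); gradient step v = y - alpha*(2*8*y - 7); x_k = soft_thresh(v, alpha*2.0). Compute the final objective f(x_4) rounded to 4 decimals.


FISTA on f(x) = 8*x^2 - 7*x + 2.0*|x|
L = 16, alpha = 0.0283
Iteration 1: beta = 0.0, y = -0.9239 + 0.0*(-0.9239 + 0.9239) = -0.9239
  grad(y) = -21.7824, v = y - alpha*grad = -0.3075
  prox(v) = soft_thresh(-0.3075, 0.0566) = -0.2509
Iteration 2: beta = 0.3333, y = -0.2509 + 0.3333*(-0.2509 + 0.9239) = -0.0265
  grad(y) = -7.4242, v = y - alpha*grad = 0.1836
  prox(v) = soft_thresh(0.1836, 0.0566) = 0.127
Iteration 3: beta = 0.5, y = 0.127 + 0.5*(0.127 + 0.2509) = 0.3159
  grad(y) = -1.9453, v = y - alpha*grad = 0.371
  prox(v) = soft_thresh(0.371, 0.0566) = 0.3144
Iteration 4: beta = 0.6, y = 0.3144 + 0.6*(0.3144 - 0.127) = 0.4268
  grad(y) = -0.1712, v = y - alpha*grad = 0.4316
  prox(v) = soft_thresh(0.4316, 0.0566) = 0.375
f(x_4) = 8*0.375^2 - 7*0.375 + 2.0*|0.375| = -0.75


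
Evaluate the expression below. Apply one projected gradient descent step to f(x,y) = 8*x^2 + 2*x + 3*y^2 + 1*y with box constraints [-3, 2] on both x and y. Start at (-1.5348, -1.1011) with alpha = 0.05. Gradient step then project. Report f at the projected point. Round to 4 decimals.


Step 1: Compute gradient at (-1.5348, -1.1011).
grad_x = 2*8*-1.5348 + 2 = -22.5568
grad_y = 2*3*-1.1011 + 1 = -5.6066
Step 2: Gradient step.
x_raw = -1.5348 - 0.05*-22.5568 = -0.407
y_raw = -1.1011 - 0.05*-5.6066 = -0.8208
Step 3: Project onto [-3, 2].
x_proj = clip(-0.407) = -0.407
y_proj = clip(-0.8208) = -0.8208
Step 4: Evaluate f.
f(-0.407, -0.8208) = 1.7112


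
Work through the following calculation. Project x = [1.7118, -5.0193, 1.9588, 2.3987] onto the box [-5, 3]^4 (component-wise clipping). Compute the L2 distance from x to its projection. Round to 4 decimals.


Project each component onto [-5, 3].
clip(1.7118) = 1.7118, clip(-5.0193) = -5.0, clip(1.9588) = 1.9588, clip(2.3987) = 2.3987
Projection = [1.7118, -5.0, 1.9588, 2.3987]
Squared diffs: [0.0, 0.0004, 0.0, 0.0]
Distance = sqrt(0.0004) = 0.0193


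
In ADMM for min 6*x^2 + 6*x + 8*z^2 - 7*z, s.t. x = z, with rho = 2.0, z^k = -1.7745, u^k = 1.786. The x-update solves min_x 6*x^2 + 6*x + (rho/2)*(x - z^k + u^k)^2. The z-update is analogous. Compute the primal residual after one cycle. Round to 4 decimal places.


ADMM iteration with rho = 2.0, z^k = -1.7745, u^k = 1.786
Step 1: x-update.
Minimize 6*x^2 + 6*x + (2.0/2)*(x + 1.7745 + 1.786)^2
FOC: (2*6 + 2.0)*x = -6 + 2.0*(-1.7745 - 1.786)
x^{k+1} = -0.9372
Step 2: z-update.
Minimize 8*z^2 - 7*z + (2.0/2)*(-0.9372 - z + 1.786)^2
FOC: (2*8 + 2.0)*z = 7 + 2.0*(-0.9372 + 1.786)
z^{k+1} = 0.4832
Step 3: u-update.
u^{k+1} = 1.786 - 0.9372 - 0.4832 = 0.3656
Step 4: Primal residual = |-0.9372 - 0.4832| = 1.4204


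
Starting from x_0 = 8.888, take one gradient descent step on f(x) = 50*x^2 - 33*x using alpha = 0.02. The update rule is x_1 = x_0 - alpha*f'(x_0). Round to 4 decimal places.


We compute the gradient at x_0 and apply the update.
f'(x) = 100*x - 33
f'(8.888) = 100*8.888 - 33 = 855.8
x_1 = 8.888 - 0.02*855.8 = -8.228


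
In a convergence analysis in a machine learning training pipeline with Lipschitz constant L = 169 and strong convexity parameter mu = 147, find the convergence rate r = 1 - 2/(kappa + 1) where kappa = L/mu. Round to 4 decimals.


Step 1: Compute the condition number.
kappa = L/mu = 169/147 = 1.1497
Step 2: Compute the convergence rate.
r = 1 - 2/(kappa + 1) = 1 - 2*mu/(L + mu) = (L - mu)/(L + mu) = 22/316 = 0.0696


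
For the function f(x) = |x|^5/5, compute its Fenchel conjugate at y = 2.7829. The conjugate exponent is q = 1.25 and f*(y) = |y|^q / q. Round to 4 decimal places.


The conjugate exponent q satisfies 1/p + 1/q = 1.
p = 5, so q = 5/(5 - 1) = 1.25
|y|^q = 2.7829^1.25 = 3.5944
f*(2.7829) = 3.5944 / 1.25 = 2.8755


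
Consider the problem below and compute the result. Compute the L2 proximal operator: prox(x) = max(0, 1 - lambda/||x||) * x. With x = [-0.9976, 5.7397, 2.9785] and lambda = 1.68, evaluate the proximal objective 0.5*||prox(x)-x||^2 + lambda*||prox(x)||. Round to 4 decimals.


Step 1: Compute ||x||.
||x|| = 6.543
Step 2: Compute scaling factor.
scale = max(0, 1 - 1.68/6.543) = 0.7432
Step 3: prox(x) = [-0.7415, 4.266, 2.2137]
||prox(x)|| = 4.863
Step 4: Proximal objective.
0.5*||prox-x||^2 = 1.4112
lambda*||prox|| = 8.1698
Total = 9.581


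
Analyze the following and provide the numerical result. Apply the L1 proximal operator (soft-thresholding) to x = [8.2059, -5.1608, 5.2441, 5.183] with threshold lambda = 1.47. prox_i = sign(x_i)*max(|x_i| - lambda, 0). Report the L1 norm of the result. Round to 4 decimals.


Soft-thresholding with lambda = 1.47:
prox(8.2059) = sign(8.2059)*max(|8.2059| - 1.47, 0) = 6.7359
prox(-5.1608) = sign(-5.1608)*max(|-5.1608| - 1.47, 0) = -3.6908
prox(5.2441) = sign(5.2441)*max(|5.2441| - 1.47, 0) = 3.7741
prox(5.183) = sign(5.183)*max(|5.183| - 1.47, 0) = 3.713
prox(x) = [6.7359, -3.6908, 3.7741, 3.713]
||prox(x)||_1 = 6.7359 + 3.6908 + 3.7741 + 3.713 = 17.9138


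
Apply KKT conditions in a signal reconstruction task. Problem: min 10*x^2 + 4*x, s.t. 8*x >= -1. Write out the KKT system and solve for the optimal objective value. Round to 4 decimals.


Step 1: Try lambda = 0 (constraint inactive).
x_unc = -4/(2*10) = -0.2
Check: 8*-0.2 = -1.6 < -1 -- violated!
Step 2: Constraint must be active: 8*x = -1
x* = -1/8 = -0.125
lambda = (2*10*(-0.125) + 4)/8 = 0.1875
Step 3: Compute optimal value.
f(x*) = 10*(-0.125)^2 + 4*(-0.125) = -0.3438


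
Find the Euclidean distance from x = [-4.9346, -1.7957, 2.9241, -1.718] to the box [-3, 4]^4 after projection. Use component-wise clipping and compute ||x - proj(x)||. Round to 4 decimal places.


Project each component onto [-3, 4].
clip(-4.9346) = -3.0, clip(-1.7957) = -1.7957, clip(2.9241) = 2.9241, clip(-1.718) = -1.718
Projection = [-3.0, -1.7957, 2.9241, -1.718]
Squared diffs: [3.7427, 0.0, 0.0, 0.0]
Distance = sqrt(3.7427) = 1.9346


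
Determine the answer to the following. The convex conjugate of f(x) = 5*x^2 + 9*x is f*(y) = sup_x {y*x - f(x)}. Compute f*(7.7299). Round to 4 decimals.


f*(y) = sup_x {y*x - a*x^2 - b*x} = sup_x {(y-b)*x - a*x^2}
FOC: (y - b) - 2a*x = 0 => x* = (y - b)/(2a)
x* = (7.7299 - 9)/(2*5) = -0.127
f*(7.7299) = (y-b)^2/(4a) = (7.7299 - 9)^2/(4*5)
= 1.6132/20 = 0.0807


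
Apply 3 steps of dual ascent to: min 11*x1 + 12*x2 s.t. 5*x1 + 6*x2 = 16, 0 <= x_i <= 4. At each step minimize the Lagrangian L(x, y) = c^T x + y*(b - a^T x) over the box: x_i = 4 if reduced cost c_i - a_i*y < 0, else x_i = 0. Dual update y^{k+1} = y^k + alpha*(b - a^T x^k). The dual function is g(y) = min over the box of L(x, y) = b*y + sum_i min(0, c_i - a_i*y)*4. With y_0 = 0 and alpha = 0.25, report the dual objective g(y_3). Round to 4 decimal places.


Dual ascent for LP: min 11*x1 + 12*x2, 5*x1 + 6*x2 = 16, 0 <= x_i <= 4
Step 1: y^k = 0.0, reduced costs: (11.0, 12.0)
  x^k = (0.0, 0.0), subgradient = b - a^T x = 16.0
  y^{k+1} = 0.0 + 0.25*16.0 = 4.0
Step 2: y^k = 4.0, reduced costs: (-9.0, -12.0)
  x^k = (4.0, 4.0), subgradient = b - a^T x = -28.0
  y^{k+1} = 4.0 + 0.25*-28.0 = -3.0
Step 3: y^k = -3.0, reduced costs: (26.0, 30.0)
  x^k = (0.0, 0.0), subgradient = b - a^T x = 16.0
  y^{k+1} = -3.0 + 0.25*16.0 = 1.0
Dual objective at y_3 = 1.0: reduced costs (6.0, 6.0), box minimizer x = (0.0, 0.0)
g(y_3) = b*y + (c1 - a1*y)*x1 + (c2 - a2*y)*x2 = 16*1.0 + 6.0*0.0 + 6.0*0.0 = 16.0 + 0.0 + 0.0 = 16.0


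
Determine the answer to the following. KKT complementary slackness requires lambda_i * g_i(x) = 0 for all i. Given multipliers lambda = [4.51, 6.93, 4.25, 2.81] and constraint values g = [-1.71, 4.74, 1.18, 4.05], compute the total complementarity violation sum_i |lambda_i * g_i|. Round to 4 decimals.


KKT complementary slackness check:
lambda_1 * g_1 = 4.51 * -1.71 = -7.7121
lambda_2 * g_2 = 6.93 * 4.74 = 32.8482
lambda_3 * g_3 = 4.25 * 1.18 = 5.015
lambda_4 * g_4 = 2.81 * 4.05 = 11.3805
Total violation = 7.7121 + 32.8482 + 5.015 + 11.3805 = 56.9558


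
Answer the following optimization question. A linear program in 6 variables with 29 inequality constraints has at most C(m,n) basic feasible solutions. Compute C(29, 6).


Each vertex corresponds to some choice of n active constraints out of m, so the number of vertices is at most C(m, n) = m! / (n!(m-n)!).
m = 29, n = 6
Numerator: 29 * 28 * 27 * 26 * 25 * 24
Denominator: 6! = 720
C(29, 6) = 475020


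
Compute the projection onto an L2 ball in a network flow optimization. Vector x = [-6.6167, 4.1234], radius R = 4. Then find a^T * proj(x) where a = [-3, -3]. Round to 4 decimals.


Step 1: Compute ||x|| (intermediates to 6 decimals).
||x|| = sqrt((-6.6167)^2 + 4.1234^2) = 7.796355
Step 2: Project.
Since ||x|| > R, scale = R/||x|| = 4/7.796355 = 0.51306, proj(x) = scale * x
proj(x) = [-3.394764, 2.115552]
Step 3: Dot product.
a^T * proj(x) = -3*(-3.394764) - 3*2.115552 = 3.8376


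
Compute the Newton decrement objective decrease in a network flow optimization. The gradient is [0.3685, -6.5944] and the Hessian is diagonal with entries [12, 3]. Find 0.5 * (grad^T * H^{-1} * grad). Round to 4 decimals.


Step 1: H is diagonal, so H^(-1) * g = [0.0307, -2.1981].
Step 2: g^T H^(-1) g = sum_i g_i^2 / H_ii
  = (0.3685)^2/12 + (-6.5944)^2/3
  = 0.0113 + 14.4954 = 14.5067
Step 3: Objective decrease = 0.5 * g^T H^(-1) g = 7.2533


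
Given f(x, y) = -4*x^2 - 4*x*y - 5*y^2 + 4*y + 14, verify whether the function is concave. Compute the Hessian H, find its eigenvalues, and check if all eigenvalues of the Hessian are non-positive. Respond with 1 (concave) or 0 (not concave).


The Hessian of f(x,y) = -4*x^2 - 4*x*y - 5*y^2 + 4*y + 14 is:
H = [[-8, -4], [-4, -10]]
Trace = -8 - 10 = -18
Determinant = -8*-10 - (-4)^2 = 64
Discriminant = (-18)^2 - 4*64 = 68.0
Eigenvalues: lambda_1 = -13.1231, lambda_2 = -4.8769
The function is concave.

1


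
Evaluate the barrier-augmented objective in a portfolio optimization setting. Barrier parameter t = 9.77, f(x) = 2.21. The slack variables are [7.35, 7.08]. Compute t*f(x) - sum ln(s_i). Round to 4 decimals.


Step 1: Compute log-barrier.
ln values: [1.9947, 1.9573]
phi = -(1.9947 + 1.9573) = -3.952
Step 2: Compute augmented objective.
t*f(x) = 9.77*2.21 = 21.5917
Total = 21.5917 - 3.952 = 17.6397


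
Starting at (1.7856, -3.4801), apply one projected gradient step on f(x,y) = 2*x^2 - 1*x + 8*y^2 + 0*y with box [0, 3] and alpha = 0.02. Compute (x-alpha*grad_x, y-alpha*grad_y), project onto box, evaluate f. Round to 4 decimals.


Step 1: Compute gradient at (1.7856, -3.4801).
grad_x = 2*2*1.7856 - 1 = 6.1424
grad_y = 2*8*-3.4801 + 0 = -55.6816
Step 2: Gradient step.
x_raw = 1.7856 - 0.02*6.1424 = 1.6628
y_raw = -3.4801 - 0.02*-55.6816 = -2.3665
Step 3: Project onto [0, 3].
x_proj = clip(1.6628) = 1.6628
y_proj = clip(-2.3665) = 0.0
Step 4: Evaluate f.
f(1.6628, 0.0) = 3.8667


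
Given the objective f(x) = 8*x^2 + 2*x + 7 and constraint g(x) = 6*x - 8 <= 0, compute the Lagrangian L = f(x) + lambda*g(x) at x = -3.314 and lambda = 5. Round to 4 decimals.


Step 1: Evaluate f(x).
f(-3.314) = 8*(-3.314)^2 + 2*(-3.314) + 7 = 88.2328
Step 2: Evaluate g(x).
g(-3.314) = 6*-3.314 - 8 = -27.884
Step 3: Compute Lagrangian.
L = 88.2328 + 5*-27.884 = -51.1872


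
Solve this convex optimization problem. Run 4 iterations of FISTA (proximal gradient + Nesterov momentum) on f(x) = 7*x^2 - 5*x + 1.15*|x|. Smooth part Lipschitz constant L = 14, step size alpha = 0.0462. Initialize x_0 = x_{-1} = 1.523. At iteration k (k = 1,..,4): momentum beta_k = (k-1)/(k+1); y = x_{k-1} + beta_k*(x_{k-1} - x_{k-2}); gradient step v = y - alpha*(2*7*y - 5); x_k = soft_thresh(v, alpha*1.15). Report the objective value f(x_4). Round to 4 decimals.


FISTA on f(x) = 7*x^2 - 5*x + 1.15*|x|
L = 14, alpha = 0.0462
Iteration 1: beta = 0.0, y = 1.523 + 0.0*(1.523 - 1.523) = 1.523
  grad(y) = 16.322, v = y - alpha*grad = 0.7689
  prox(v) = soft_thresh(0.7689, 0.0531) = 0.7158
Iteration 2: beta = 0.3333, y = 0.7158 + 0.3333*(0.7158 - 1.523) = 0.4467
  grad(y) = 1.2541, v = y - alpha*grad = 0.3888
  prox(v) = soft_thresh(0.3888, 0.0531) = 0.3357
Iteration 3: beta = 0.5, y = 0.3357 + 0.5*(0.3357 - 0.7158) = 0.1456
  grad(y) = -2.9618, v = y - alpha*grad = 0.2824
  prox(v) = soft_thresh(0.2824, 0.0531) = 0.2293
Iteration 4: beta = 0.6, y = 0.2293 + 0.6*(0.2293 - 0.3357) = 0.1655
  grad(y) = -2.6834, v = y - alpha*grad = 0.2894
  prox(v) = soft_thresh(0.2894, 0.0531) = 0.2363
f(x_4) = 7*0.2363^2 - 5*0.2363 + 1.15*|0.2363| = -0.5189


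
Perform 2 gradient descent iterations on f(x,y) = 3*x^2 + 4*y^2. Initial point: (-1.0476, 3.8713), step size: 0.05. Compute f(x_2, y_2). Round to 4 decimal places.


Gradient descent on f(x,y) = 3*x^2 + 4*y^2.
Starting point: (-1.0476, 3.8713), alpha = 0.05
Step 1: grad_x = 2*3*-1.0476 = -6.2856, grad_y = 2*4*3.8713 = 30.9704
  x_1 = -1.0476 - 0.05*-6.2856 = -0.7333
  y_1 = 3.8713 - 0.05*30.9704 = 2.3228
Step 2: grad_x = 2*3*-0.7333 = -4.3999, grad_y = 2*4*2.3228 = 18.5822
  x_2 = -0.7333 - 0.05*-4.3999 = -0.5133
  y_2 = 2.3228 - 0.05*18.5822 = 1.3937
f(-0.5133, 1.3937) = 3*(-0.5133)^2 + 4*1.3937^2 = 8.5597


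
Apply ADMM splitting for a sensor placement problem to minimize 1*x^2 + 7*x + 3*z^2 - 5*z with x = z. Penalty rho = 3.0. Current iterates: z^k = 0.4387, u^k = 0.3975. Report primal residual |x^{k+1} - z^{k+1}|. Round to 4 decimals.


ADMM iteration with rho = 3.0, z^k = 0.4387, u^k = 0.3975
Step 1: x-update.
Minimize 1*x^2 + 7*x + (3.0/2)*(x - 0.4387 + 0.3975)^2
FOC: (2*1 + 3.0)*x = -7 + 3.0*(0.4387 - 0.3975)
x^{k+1} = -1.3753
Step 2: z-update.
Minimize 3*z^2 - 5*z + (3.0/2)*(-1.3753 - z + 0.3975)^2
FOC: (2*3 + 3.0)*z = 5 + 3.0*(-1.3753 + 0.3975)
z^{k+1} = 0.2296
Step 3: u-update.
u^{k+1} = 0.3975 - 1.3753 - 0.2296 = -1.2074
Step 4: Primal residual = |-1.3753 - 0.2296| = 1.6049


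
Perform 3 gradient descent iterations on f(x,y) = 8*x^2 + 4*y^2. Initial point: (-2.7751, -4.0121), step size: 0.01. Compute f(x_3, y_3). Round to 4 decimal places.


Gradient descent on f(x,y) = 8*x^2 + 4*y^2.
Starting point: (-2.7751, -4.0121), alpha = 0.01
Step 1: grad_x = 2*8*-2.7751 = -44.4016, grad_y = 2*4*-4.0121 = -32.0968
  x_1 = -2.7751 - 0.01*-44.4016 = -2.3311
  y_1 = -4.0121 - 0.01*-32.0968 = -3.6911
Step 2: grad_x = 2*8*-2.3311 = -37.2973, grad_y = 2*4*-3.6911 = -29.5291
  x_2 = -2.3311 - 0.01*-37.2973 = -1.9581
  y_2 = -3.6911 - 0.01*-29.5291 = -3.3958
Step 3: grad_x = 2*8*-1.9581 = -31.3298, grad_y = 2*4*-3.3958 = -27.1667
  x_3 = -1.9581 - 0.01*-31.3298 = -1.6448
  y_3 = -3.3958 - 0.01*-27.1667 = -3.1242
f(-1.6448, -3.1242) = 8*(-1.6448)^2 + 4*(-3.1242)^2 = 60.6851


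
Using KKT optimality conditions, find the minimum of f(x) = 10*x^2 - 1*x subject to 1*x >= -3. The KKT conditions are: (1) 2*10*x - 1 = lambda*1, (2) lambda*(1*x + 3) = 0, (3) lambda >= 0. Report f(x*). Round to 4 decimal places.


Step 1: Try lambda = 0 (constraint inactive).
Stationarity: 2*10*x - 1 = 0
x* = 1/(2*10) = 0.05
Check constraint: 1*0.05 = 0.05 >= -3 -- satisfied.
Step 2: Compute optimal value.
f(x*) = 10*0.05^2 - 1*0.05 = -0.025


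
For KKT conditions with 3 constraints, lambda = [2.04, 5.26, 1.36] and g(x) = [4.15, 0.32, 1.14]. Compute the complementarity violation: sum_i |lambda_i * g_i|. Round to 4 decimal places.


KKT complementary slackness check:
lambda_1 * g_1 = 2.04 * 4.15 = 8.466
lambda_2 * g_2 = 5.26 * 0.32 = 1.6832
lambda_3 * g_3 = 1.36 * 1.14 = 1.5504
Total violation = 8.466 + 1.6832 + 1.5504 = 11.6996


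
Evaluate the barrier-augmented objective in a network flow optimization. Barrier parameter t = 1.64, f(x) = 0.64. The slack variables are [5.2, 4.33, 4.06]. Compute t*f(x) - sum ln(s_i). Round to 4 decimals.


Step 1: Compute log-barrier.
ln values: [1.6487, 1.4656, 1.4012]
phi = -(1.6487 + 1.4656 + 1.4012) = -4.5154
Step 2: Compute augmented objective.
t*f(x) = 1.64*0.64 = 1.0496
Total = 1.0496 - 4.5154 = -3.4658


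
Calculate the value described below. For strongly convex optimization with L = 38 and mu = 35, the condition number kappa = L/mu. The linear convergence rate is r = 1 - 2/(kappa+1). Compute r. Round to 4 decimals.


Step 1: Compute the condition number.
kappa = L/mu = 38/35 = 1.0857
Step 2: Compute the convergence rate.
r = 1 - 2/(kappa + 1) = 1 - 2*mu/(L + mu) = (L - mu)/(L + mu) = 3/73 = 0.0411


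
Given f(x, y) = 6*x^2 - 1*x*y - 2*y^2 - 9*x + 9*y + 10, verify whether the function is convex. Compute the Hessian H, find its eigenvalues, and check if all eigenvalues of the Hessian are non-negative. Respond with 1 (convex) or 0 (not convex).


The Hessian of f(x,y) = 6*x^2 - 1*x*y - 2*y^2 - 9*x + 9*y + 10 is:
H = [[12, -1], [-1, -4]]
Trace = 12 - 4 = 8
Determinant = 12*-4 - (-1)^2 = -49
Discriminant = (8)^2 - 4*-49 = 260.0
Eigenvalues: lambda_1 = -4.0623, lambda_2 = 12.0623
The function is not convex.

0


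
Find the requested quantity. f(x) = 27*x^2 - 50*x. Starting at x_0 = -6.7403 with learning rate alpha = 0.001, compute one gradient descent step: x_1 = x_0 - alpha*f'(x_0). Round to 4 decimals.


We compute the gradient at x_0 and apply the update.
f'(x) = 54*x - 50
f'(-6.7403) = 54*-6.7403 - 50 = -413.9762
x_1 = -6.7403 - 0.001*-413.9762 = -6.3263


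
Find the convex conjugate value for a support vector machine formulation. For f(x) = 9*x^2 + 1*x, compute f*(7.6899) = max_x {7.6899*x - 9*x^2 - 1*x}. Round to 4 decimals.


f*(y) = sup_x {y*x - a*x^2 - b*x} = sup_x {(y-b)*x - a*x^2}
FOC: (y - b) - 2a*x = 0 => x* = (y - b)/(2a)
x* = (7.6899 - 1)/(2*9) = 0.3717
f*(7.6899) = (y-b)^2/(4a) = (7.6899 - 1)^2/(4*9)
= 44.7548/36 = 1.2432


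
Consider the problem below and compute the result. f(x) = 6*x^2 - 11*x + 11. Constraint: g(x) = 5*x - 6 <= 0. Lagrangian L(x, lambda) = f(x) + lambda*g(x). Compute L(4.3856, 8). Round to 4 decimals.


Step 1: Evaluate f(x).
f(4.3856) = 6*4.3856^2 - 11*4.3856 + 11 = 78.1593
Step 2: Evaluate g(x).
g(4.3856) = 5*4.3856 - 6 = 15.928
Step 3: Compute Lagrangian.
L = 78.1593 + 8*15.928 = 205.5833


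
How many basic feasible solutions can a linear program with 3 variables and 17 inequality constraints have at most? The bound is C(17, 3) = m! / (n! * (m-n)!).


Each vertex corresponds to some choice of n active constraints out of m, so the number of vertices is at most C(m, n) = m! / (n!(m-n)!).
m = 17, n = 3
Numerator: 17 * 16 * 15
Denominator: 3! = 6
C(17, 3) = 680


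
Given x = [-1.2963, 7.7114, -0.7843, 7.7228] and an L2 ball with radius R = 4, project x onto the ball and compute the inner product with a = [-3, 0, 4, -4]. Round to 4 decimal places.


Step 1: Compute ||x|| (intermediates to 6 decimals).
||x|| = sqrt((-1.2963)^2 + 7.7114^2 + (-0.7843)^2 + 7.7228^2) = 11.018296
Step 2: Project.
Since ||x|| > R, scale = R/||x|| = 4/11.018296 = 0.363033, proj(x) = scale * x
proj(x) = [-0.4706, 2.799493, -0.284727, 2.803631]
Step 3: Dot product.
a^T * proj(x) = -3*(-0.4706) + 0*2.799493 + 4*(-0.284727) - 4*2.803631 = -10.9416


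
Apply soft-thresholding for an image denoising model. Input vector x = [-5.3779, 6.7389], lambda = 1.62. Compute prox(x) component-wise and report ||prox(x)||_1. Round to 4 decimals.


Soft-thresholding with lambda = 1.62:
prox(-5.3779) = sign(-5.3779)*max(|-5.3779| - 1.62, 0) = -3.7579
prox(6.7389) = sign(6.7389)*max(|6.7389| - 1.62, 0) = 5.1189
prox(x) = [-3.7579, 5.1189]
||prox(x)||_1 = 3.7579 + 5.1189 = 8.8768


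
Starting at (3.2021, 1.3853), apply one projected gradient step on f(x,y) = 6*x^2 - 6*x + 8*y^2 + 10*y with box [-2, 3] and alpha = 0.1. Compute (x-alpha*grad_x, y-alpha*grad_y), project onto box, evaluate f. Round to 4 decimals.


Step 1: Compute gradient at (3.2021, 1.3853).
grad_x = 2*6*3.2021 - 6 = 32.4252
grad_y = 2*8*1.3853 + 10 = 32.1648
Step 2: Gradient step.
x_raw = 3.2021 - 0.1*32.4252 = -0.0404
y_raw = 1.3853 - 0.1*32.1648 = -1.8312
Step 3: Project onto [-2, 3].
x_proj = clip(-0.0404) = -0.0404
y_proj = clip(-1.8312) = -1.8312
Step 4: Evaluate f.
f(-0.0404, -1.8312) = 8.7663


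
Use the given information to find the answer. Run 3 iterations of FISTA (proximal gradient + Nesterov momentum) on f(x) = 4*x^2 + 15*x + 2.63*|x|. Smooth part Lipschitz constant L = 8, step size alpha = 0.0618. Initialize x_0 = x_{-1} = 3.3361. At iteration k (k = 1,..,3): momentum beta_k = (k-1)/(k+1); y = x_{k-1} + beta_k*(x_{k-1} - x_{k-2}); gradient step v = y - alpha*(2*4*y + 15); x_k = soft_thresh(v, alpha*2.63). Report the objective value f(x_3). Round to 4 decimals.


FISTA on f(x) = 4*x^2 + 15*x + 2.63*|x|
L = 8, alpha = 0.0618
Iteration 1: beta = 0.0, y = 3.3361 + 0.0*(3.3361 - 3.3361) = 3.3361
  grad(y) = 41.6888, v = y - alpha*grad = 0.7597
  prox(v) = soft_thresh(0.7597, 0.1625) = 0.5972
Iteration 2: beta = 0.3333, y = 0.5972 + 0.3333*(0.5972 - 3.3361) = -0.3158
  grad(y) = 12.4738, v = y - alpha*grad = -1.0867
  prox(v) = soft_thresh(-1.0867, 0.1625) = -0.9241
Iteration 3: beta = 0.5, y = -0.9241 + 0.5*(-0.9241 - 0.5972) = -1.6848
  grad(y) = 1.5218, v = y - alpha*grad = -1.7788
  prox(v) = soft_thresh(-1.7788, 0.1625) = -1.6163
f(x_3) = 4*(-1.6163)^2 + 15*(-1.6163) + 2.63*|-1.6163| = -9.5439


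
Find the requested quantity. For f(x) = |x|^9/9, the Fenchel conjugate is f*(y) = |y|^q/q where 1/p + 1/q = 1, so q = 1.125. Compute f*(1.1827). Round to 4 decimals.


The conjugate exponent q satisfies 1/p + 1/q = 1.
p = 9, so q = 9/(9 - 1) = 1.125
|y|^q = 1.1827^1.125 = 1.2078
f*(1.1827) = 1.2078 / 1.125 = 1.0736


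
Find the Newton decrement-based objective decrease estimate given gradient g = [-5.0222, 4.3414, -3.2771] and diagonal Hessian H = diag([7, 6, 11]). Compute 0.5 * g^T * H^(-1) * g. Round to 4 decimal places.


Step 1: H is diagonal, so H^(-1) * g = [-0.7175, 0.7236, -0.2979].
Step 2: g^T H^(-1) g = sum_i g_i^2 / H_ii
  = (-5.0222)^2/7 + (4.3414)^2/6 + (-3.2771)^2/11
  = 3.6032 + 3.1413 + 0.9763 = 7.7208
Step 3: Objective decrease = 0.5 * g^T H^(-1) g = 3.8604


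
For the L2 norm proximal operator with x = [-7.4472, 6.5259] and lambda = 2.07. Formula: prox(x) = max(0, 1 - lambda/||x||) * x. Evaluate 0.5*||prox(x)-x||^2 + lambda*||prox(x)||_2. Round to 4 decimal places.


Step 1: Compute ||x||.
||x|| = 9.9019
Step 2: Compute scaling factor.
scale = max(0, 1 - 2.07/9.9019) = 0.7909
Step 3: prox(x) = [-5.8904, 5.1617]
||prox(x)|| = 7.8319
Step 4: Proximal objective.
0.5*||prox-x||^2 = 2.1425
lambda*||prox|| = 16.212
Total = 18.3545


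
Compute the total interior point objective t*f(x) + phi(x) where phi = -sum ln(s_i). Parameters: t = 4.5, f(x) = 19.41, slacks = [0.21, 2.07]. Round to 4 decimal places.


Step 1: Compute log-barrier.
ln values: [-1.5606, 0.7275]
phi = -(-1.5606 + 0.7275) = 0.8331
Step 2: Compute augmented objective.
t*f(x) = 4.5*19.41 = 87.345
Total = 87.345 + 0.8331 = 88.1781


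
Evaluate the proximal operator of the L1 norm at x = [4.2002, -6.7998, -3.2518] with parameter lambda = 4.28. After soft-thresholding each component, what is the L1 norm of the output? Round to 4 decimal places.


Soft-thresholding with lambda = 4.28:
prox(4.2002) = sign(4.2002)*max(|4.2002| - 4.28, 0) = 0.0
prox(-6.7998) = sign(-6.7998)*max(|-6.7998| - 4.28, 0) = -2.5198
prox(-3.2518) = sign(-3.2518)*max(|-3.2518| - 4.28, 0) = 0.0
prox(x) = [0.0, -2.5198, 0.0]
||prox(x)||_1 = 0.0 + 2.5198 + 0.0 = 2.5198


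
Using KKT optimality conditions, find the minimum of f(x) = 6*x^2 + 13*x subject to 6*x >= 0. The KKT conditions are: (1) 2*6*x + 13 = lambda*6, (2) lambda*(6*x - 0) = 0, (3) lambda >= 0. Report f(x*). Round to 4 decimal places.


Step 1: Try lambda = 0 (constraint inactive).
x_unc = -13/(2*6) = -1.0833
Check: 6*-1.0833 = -6.4998 < 0 -- violated!
Step 2: Constraint must be active: 6*x = 0
x* = 0/6 = 0.0
lambda = (2*6*0.0 + 13)/6 = 2.1667
Step 3: Compute optimal value.
f(x*) = 6*0.0^2 + 13*0.0 = 0.0


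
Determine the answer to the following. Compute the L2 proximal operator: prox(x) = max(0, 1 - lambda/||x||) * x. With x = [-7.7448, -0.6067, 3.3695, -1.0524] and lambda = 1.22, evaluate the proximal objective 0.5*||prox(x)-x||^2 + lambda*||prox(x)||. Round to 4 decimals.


Step 1: Compute ||x||.
||x|| = 8.5329
Step 2: Compute scaling factor.
scale = max(0, 1 - 1.22/8.5329) = 0.857
Step 3: prox(x) = [-6.6375, -0.52, 2.8877, -0.9019]
||prox(x)|| = 7.3129
Step 4: Proximal objective.
0.5*||prox-x||^2 = 0.7442
lambda*||prox|| = 8.9217
Total = 9.666


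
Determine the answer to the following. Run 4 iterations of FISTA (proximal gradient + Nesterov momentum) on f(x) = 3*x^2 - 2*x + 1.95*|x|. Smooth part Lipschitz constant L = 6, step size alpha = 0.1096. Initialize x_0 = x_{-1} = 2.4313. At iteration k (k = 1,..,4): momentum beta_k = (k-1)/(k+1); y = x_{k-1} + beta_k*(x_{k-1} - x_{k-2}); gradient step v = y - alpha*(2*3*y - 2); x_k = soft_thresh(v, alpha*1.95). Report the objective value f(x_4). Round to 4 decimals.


FISTA on f(x) = 3*x^2 - 2*x + 1.95*|x|
L = 6, alpha = 0.1096
Iteration 1: beta = 0.0, y = 2.4313 + 0.0*(2.4313 - 2.4313) = 2.4313
  grad(y) = 12.5878, v = y - alpha*grad = 1.0517
  prox(v) = soft_thresh(1.0517, 0.2137) = 0.838
Iteration 2: beta = 0.3333, y = 0.838 + 0.3333*(0.838 - 2.4313) = 0.3068
  grad(y) = -0.1589, v = y - alpha*grad = 0.3243
  prox(v) = soft_thresh(0.3243, 0.2137) = 0.1105
Iteration 3: beta = 0.5, y = 0.1105 + 0.5*(0.1105 - 0.838) = -0.2532
  grad(y) = -3.519, v = y - alpha*grad = 0.1325
  prox(v) = soft_thresh(0.1325, 0.2137) = 0.0
Iteration 4: beta = 0.6, y = 0.0 + 0.6*(0.0 - 0.1105) = -0.0663
  grad(y) = -2.398, v = y - alpha*grad = 0.1965
  prox(v) = soft_thresh(0.1965, 0.2137) = 0.0
f(x_4) = 3*0.0^2 - 2*0.0 + 1.95*|0.0| = 0.0


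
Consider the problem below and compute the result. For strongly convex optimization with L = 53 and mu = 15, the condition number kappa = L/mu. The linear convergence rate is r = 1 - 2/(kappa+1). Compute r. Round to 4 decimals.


Step 1: Compute the condition number.
kappa = L/mu = 53/15 = 3.5333
Step 2: Compute the convergence rate.
r = 1 - 2/(kappa + 1) = 1 - 2*mu/(L + mu) = (L - mu)/(L + mu) = 38/68 = 0.5588


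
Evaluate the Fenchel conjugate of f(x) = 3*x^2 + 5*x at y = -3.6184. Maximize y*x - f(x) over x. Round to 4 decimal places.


f*(y) = sup_x {y*x - a*x^2 - b*x} = sup_x {(y-b)*x - a*x^2}
FOC: (y - b) - 2a*x = 0 => x* = (y - b)/(2a)
x* = (-3.6184 - 5)/(2*3) = -1.4364
f*(-3.6184) = (y-b)^2/(4a) = (-3.6184 - 5)^2/(4*3)
= 74.2768/12 = 6.1897


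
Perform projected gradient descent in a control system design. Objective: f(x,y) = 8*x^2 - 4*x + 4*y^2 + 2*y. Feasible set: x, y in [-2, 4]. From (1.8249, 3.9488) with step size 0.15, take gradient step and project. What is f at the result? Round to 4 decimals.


Step 1: Compute gradient at (1.8249, 3.9488).
grad_x = 2*8*1.8249 - 4 = 25.1984
grad_y = 2*4*3.9488 + 2 = 33.5904
Step 2: Gradient step.
x_raw = 1.8249 - 0.15*25.1984 = -1.9549
y_raw = 3.9488 - 0.15*33.5904 = -1.0898
Step 3: Project onto [-2, 4].
x_proj = clip(-1.9549) = -1.9549
y_proj = clip(-1.0898) = -1.0898
Step 4: Evaluate f.
f(-1.9549, -1.0898) = 40.962


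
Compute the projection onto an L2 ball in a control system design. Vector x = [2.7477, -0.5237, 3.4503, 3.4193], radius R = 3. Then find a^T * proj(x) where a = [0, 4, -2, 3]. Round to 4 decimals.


Step 1: Compute ||x|| (intermediates to 6 decimals).
||x|| = sqrt(2.7477^2 + (-0.5237)^2 + 3.4503^2 + 3.4193^2) = 5.605381
Step 2: Project.
Since ||x|| > R, scale = R/||x|| = 3/5.605381 = 0.5352, proj(x) = scale * x
proj(x) = [1.470569, -0.280284, 1.846601, 1.830009]
Step 3: Dot product.
a^T * proj(x) = 0*1.470569 + 4*(-0.280284) - 2*1.846601 + 3*1.830009 = 0.6757


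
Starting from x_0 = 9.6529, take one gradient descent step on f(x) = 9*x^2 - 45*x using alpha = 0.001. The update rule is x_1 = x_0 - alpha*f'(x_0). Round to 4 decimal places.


We compute the gradient at x_0 and apply the update.
f'(x) = 18*x - 45
f'(9.6529) = 18*9.6529 - 45 = 128.7522
x_1 = 9.6529 - 0.001*128.7522 = 9.5241


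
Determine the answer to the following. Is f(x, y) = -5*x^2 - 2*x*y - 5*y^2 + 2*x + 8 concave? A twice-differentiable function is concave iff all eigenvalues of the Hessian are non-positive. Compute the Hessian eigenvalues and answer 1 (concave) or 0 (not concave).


The Hessian of f(x,y) = -5*x^2 - 2*x*y - 5*y^2 + 2*x + 8 is:
H = [[-10, -2], [-2, -10]]
Trace = -10 - 10 = -20
Determinant = -10*-10 - (-2)^2 = 96
Discriminant = (-20)^2 - 4*96 = 16.0
Eigenvalues: lambda_1 = -12.0, lambda_2 = -8.0
The function is concave.

1


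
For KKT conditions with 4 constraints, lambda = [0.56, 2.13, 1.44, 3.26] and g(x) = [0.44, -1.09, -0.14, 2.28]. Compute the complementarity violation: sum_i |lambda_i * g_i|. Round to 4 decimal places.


KKT complementary slackness check:
lambda_1 * g_1 = 0.56 * 0.44 = 0.2464
lambda_2 * g_2 = 2.13 * -1.09 = -2.3217
lambda_3 * g_3 = 1.44 * -0.14 = -0.2016
lambda_4 * g_4 = 3.26 * 2.28 = 7.4328
Total violation = 0.2464 + 2.3217 + 0.2016 + 7.4328 = 10.2025


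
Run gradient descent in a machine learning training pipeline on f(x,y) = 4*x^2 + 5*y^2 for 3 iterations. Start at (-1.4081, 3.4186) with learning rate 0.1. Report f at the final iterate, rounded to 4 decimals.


Gradient descent on f(x,y) = 4*x^2 + 5*y^2.
Starting point: (-1.4081, 3.4186), alpha = 0.1
Step 1: grad_x = 2*4*-1.4081 = -11.2648, grad_y = 2*5*3.4186 = 34.186
  x_1 = -1.4081 - 0.1*-11.2648 = -0.2816
  y_1 = 3.4186 - 0.1*34.186 = 0.0
Step 2: grad_x = 2*4*-0.2816 = -2.253, grad_y = 2*5*0.0 = 0.0
  x_2 = -0.2816 - 0.1*-2.253 = -0.0563
  y_2 = 0.0 - 0.1*0.0 = 0.0
Step 3: grad_x = 2*4*-0.0563 = -0.4506, grad_y = 2*5*0.0 = 0.0
  x_3 = -0.0563 - 0.1*-0.4506 = -0.0113
  y_3 = 0.0 - 0.1*0.0 = 0.0
f(-0.0113, 0.0) = 4*(-0.0113)^2 + 5*0.0^2 = 0.0005


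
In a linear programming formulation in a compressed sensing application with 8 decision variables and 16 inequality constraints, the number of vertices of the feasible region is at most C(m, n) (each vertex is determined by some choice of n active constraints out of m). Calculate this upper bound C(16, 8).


Each vertex corresponds to some choice of n active constraints out of m, so the number of vertices is at most C(m, n) = m! / (n!(m-n)!).
m = 16, n = 8
Numerator: 16 * 15 * 14 * 13 * 12 * 11 * 10 * 9
Denominator: 8! = 40320
C(16, 8) = 12870


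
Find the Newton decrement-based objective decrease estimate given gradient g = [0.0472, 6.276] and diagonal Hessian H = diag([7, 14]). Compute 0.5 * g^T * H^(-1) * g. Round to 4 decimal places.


Step 1: H is diagonal, so H^(-1) * g = [0.0067, 0.4483].
Step 2: g^T H^(-1) g = sum_i g_i^2 / H_ii
  = (0.0472)^2/7 + (6.276)^2/14
  = 0.0003 + 2.8134 = 2.8138
Step 3: Objective decrease = 0.5 * g^T H^(-1) g = 1.4069


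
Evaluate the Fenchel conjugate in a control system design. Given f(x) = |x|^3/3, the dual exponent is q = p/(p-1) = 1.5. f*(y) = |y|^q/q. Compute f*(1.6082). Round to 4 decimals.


The conjugate exponent q satisfies 1/p + 1/q = 1.
p = 3, so q = 3/(3 - 1) = 1.5
|y|^q = 1.6082^1.5 = 2.0394
f*(1.6082) = 2.0394 / 1.5 = 1.3596


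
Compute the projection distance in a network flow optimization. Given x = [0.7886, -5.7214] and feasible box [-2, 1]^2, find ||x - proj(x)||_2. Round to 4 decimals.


Project each component onto [-2, 1].
clip(0.7886) = 0.7886, clip(-5.7214) = -2.0
Projection = [0.7886, -2.0]
Squared diffs: [0.0, 13.8488]
Distance = sqrt(13.8488) = 3.7214


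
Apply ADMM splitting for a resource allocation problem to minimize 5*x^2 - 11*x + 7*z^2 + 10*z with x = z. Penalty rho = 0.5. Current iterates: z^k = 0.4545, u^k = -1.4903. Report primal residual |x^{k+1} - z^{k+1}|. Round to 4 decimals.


ADMM iteration with rho = 0.5, z^k = 0.4545, u^k = -1.4903
Step 1: x-update.
Minimize 5*x^2 - 11*x + (0.5/2)*(x - 0.4545 - 1.4903)^2
FOC: (2*5 + 0.5)*x = 11 + 0.5*(0.4545 + 1.4903)
x^{k+1} = 1.1402
Step 2: z-update.
Minimize 7*z^2 + 10*z + (0.5/2)*(1.1402 - z - 1.4903)^2
FOC: (2*7 + 0.5)*z = -10 + 0.5*(1.1402 - 1.4903)
z^{k+1} = -0.7017
Step 3: u-update.
u^{k+1} = -1.4903 + 1.1402 + 0.7017 = 0.3517
Step 4: Primal residual = |1.1402 + 0.7017| = 1.842


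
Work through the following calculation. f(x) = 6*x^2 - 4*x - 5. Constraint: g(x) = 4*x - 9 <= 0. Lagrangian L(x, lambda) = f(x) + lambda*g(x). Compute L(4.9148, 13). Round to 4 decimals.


Step 1: Evaluate f(x).
f(4.9148) = 6*4.9148^2 - 4*4.9148 - 5 = 120.2724
Step 2: Evaluate g(x).
g(4.9148) = 4*4.9148 - 9 = 10.6592
Step 3: Compute Lagrangian.
L = 120.2724 + 13*10.6592 = 258.842


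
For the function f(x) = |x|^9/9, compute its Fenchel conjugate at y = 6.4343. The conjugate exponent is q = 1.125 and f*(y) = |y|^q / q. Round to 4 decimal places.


The conjugate exponent q satisfies 1/p + 1/q = 1.
p = 9, so q = 9/(9 - 1) = 1.125
|y|^q = 6.4343^1.125 = 8.1201
f*(6.4343) = 8.1201 / 1.125 = 7.2179


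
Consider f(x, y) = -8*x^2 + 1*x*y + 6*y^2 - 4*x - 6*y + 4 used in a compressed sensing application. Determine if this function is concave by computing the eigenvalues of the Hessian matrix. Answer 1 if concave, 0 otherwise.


The Hessian of f(x,y) = -8*x^2 + 1*x*y + 6*y^2 - 4*x - 6*y + 4 is:
H = [[-16, 1], [1, 12]]
Trace = -16 + 12 = -4
Determinant = -16*12 - (1)^2 = -193
Discriminant = (-4)^2 - 4*-193 = 788.0
Eigenvalues: lambda_1 = -16.0357, lambda_2 = 12.0357
The function is not concave.

0


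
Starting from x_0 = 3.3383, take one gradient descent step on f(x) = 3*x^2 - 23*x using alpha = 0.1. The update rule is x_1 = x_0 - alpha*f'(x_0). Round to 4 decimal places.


We compute the gradient at x_0 and apply the update.
f'(x) = 6*x - 23
f'(3.3383) = 6*3.3383 - 23 = -2.9702
x_1 = 3.3383 - 0.1*-2.9702 = 3.6353


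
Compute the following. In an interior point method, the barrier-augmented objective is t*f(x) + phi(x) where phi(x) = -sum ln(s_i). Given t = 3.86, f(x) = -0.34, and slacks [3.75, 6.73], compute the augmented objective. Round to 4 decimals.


Step 1: Compute log-barrier.
ln values: [1.3218, 1.9066]
phi = -(1.3218 + 1.9066) = -3.2283
Step 2: Compute augmented objective.
t*f(x) = 3.86*-0.34 = -1.3124
Total = -1.3124 - 3.2283 = -4.5407


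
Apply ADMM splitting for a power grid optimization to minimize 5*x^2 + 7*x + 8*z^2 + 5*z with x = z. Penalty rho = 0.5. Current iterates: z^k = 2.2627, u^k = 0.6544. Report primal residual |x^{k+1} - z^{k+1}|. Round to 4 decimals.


ADMM iteration with rho = 0.5, z^k = 2.2627, u^k = 0.6544
Step 1: x-update.
Minimize 5*x^2 + 7*x + (0.5/2)*(x - 2.2627 + 0.6544)^2
FOC: (2*5 + 0.5)*x = -7 + 0.5*(2.2627 - 0.6544)
x^{k+1} = -0.5901
Step 2: z-update.
Minimize 8*z^2 + 5*z + (0.5/2)*(-0.5901 - z + 0.6544)^2
FOC: (2*8 + 0.5)*z = -5 + 0.5*(-0.5901 + 0.6544)
z^{k+1} = -0.3011
Step 3: u-update.
u^{k+1} = 0.6544 - 0.5901 + 0.3011 = 0.3654
Step 4: Primal residual = |-0.5901 + 0.3011| = 0.289


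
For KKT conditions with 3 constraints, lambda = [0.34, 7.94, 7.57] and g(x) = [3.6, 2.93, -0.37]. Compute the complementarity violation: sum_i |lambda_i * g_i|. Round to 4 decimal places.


KKT complementary slackness check:
lambda_1 * g_1 = 0.34 * 3.6 = 1.224
lambda_2 * g_2 = 7.94 * 2.93 = 23.2642
lambda_3 * g_3 = 7.57 * -0.37 = -2.8009
Total violation = 1.224 + 23.2642 + 2.8009 = 27.2891


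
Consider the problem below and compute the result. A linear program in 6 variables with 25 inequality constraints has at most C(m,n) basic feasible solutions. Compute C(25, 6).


Each vertex corresponds to some choice of n active constraints out of m, so the number of vertices is at most C(m, n) = m! / (n!(m-n)!).
m = 25, n = 6
Numerator: 25 * 24 * 23 * 22 * 21 * 20
Denominator: 6! = 720
C(25, 6) = 177100


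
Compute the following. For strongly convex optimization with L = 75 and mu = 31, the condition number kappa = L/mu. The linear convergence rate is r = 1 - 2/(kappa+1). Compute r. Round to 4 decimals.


Step 1: Compute the condition number.
kappa = L/mu = 75/31 = 2.4194
Step 2: Compute the convergence rate.
r = 1 - 2/(kappa + 1) = 1 - 2*mu/(L + mu) = (L - mu)/(L + mu) = 44/106 = 0.4151


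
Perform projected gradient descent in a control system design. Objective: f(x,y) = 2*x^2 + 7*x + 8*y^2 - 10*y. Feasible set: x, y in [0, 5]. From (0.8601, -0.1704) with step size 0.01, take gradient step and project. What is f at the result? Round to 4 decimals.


Step 1: Compute gradient at (0.8601, -0.1704).
grad_x = 2*2*0.8601 + 7 = 10.4404
grad_y = 2*8*-0.1704 - 10 = -12.7264
Step 2: Gradient step.
x_raw = 0.8601 - 0.01*10.4404 = 0.7557
y_raw = -0.1704 - 0.01*-12.7264 = -0.0431
Step 3: Project onto [0, 5].
x_proj = clip(0.7557) = 0.7557
y_proj = clip(-0.0431) = 0.0
Step 4: Evaluate f.
f(0.7557, 0.0) = 6.432


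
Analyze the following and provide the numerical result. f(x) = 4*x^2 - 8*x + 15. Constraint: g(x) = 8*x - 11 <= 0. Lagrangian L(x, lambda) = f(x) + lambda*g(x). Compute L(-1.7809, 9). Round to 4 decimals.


Step 1: Evaluate f(x).
f(-1.7809) = 4*(-1.7809)^2 - 8*(-1.7809) + 15 = 41.9336
Step 2: Evaluate g(x).
g(-1.7809) = 8*-1.7809 - 11 = -25.2472
Step 3: Compute Lagrangian.
L = 41.9336 + 9*-25.2472 = -185.2912


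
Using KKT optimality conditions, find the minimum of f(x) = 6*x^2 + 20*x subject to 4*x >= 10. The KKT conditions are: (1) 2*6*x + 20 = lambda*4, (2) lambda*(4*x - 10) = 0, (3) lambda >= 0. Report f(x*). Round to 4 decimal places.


Step 1: Try lambda = 0 (constraint inactive).
x_unc = -20/(2*6) = -1.6667
Check: 4*-1.6667 = -6.6668 < 10 -- violated!
Step 2: Constraint must be active: 4*x = 10
x* = 10/4 = 2.5
lambda = (2*6*2.5 + 20)/4 = 12.5
Step 3: Compute optimal value.
f(x*) = 6*2.5^2 + 20*2.5 = 87.5


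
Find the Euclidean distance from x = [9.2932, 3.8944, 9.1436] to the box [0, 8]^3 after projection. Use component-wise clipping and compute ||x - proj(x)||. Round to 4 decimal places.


Project each component onto [0, 8].
clip(9.2932) = 8.0, clip(3.8944) = 3.8944, clip(9.1436) = 8.0
Projection = [8.0, 3.8944, 8.0]
Squared diffs: [1.6724, 0.0, 1.3078]
Distance = sqrt(2.9802) = 1.7263


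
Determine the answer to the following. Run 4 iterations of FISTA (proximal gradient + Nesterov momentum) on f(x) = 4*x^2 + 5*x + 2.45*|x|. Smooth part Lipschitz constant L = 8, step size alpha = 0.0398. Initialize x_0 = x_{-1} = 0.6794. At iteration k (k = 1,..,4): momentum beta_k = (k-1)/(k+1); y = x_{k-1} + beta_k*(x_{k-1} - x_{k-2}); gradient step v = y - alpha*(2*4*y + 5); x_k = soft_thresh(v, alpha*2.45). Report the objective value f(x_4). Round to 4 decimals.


FISTA on f(x) = 4*x^2 + 5*x + 2.45*|x|
L = 8, alpha = 0.0398
Iteration 1: beta = 0.0, y = 0.6794 + 0.0*(0.6794 - 0.6794) = 0.6794
  grad(y) = 10.4352, v = y - alpha*grad = 0.2641
  prox(v) = soft_thresh(0.2641, 0.0975) = 0.1666
Iteration 2: beta = 0.3333, y = 0.1666 + 0.3333*(0.1666 - 0.6794) = -0.0044
  grad(y) = 4.965, v = y - alpha*grad = -0.202
  prox(v) = soft_thresh(-0.202, 0.0975) = -0.1045
Iteration 3: beta = 0.5, y = -0.1045 + 0.5*(-0.1045 - 0.1666) = -0.24
  grad(y) = 3.0801, v = y - alpha*grad = -0.3626
  prox(v) = soft_thresh(-0.3626, 0.0975) = -0.2651
Iteration 4: beta = 0.6, y = -0.2651 + 0.6*(-0.2651 + 0.1045) = -0.3614
  grad(y) = 2.1086, v = y - alpha*grad = -0.4453
  prox(v) = soft_thresh(-0.4453, 0.0975) = -0.3478
f(x_4) = 4*(-0.3478)^2 + 5*(-0.3478) + 2.45*|-0.3478| = -0.403


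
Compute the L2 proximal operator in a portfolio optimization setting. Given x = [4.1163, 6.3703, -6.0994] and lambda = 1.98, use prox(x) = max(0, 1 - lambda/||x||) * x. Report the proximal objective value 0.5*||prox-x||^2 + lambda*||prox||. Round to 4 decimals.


Step 1: Compute ||x||.
||x|| = 9.7328
Step 2: Compute scaling factor.
scale = max(0, 1 - 1.98/9.7328) = 0.7966
Step 3: prox(x) = [3.2789, 5.0744, -4.8586]
||prox(x)|| = 7.7528
Step 4: Proximal objective.
0.5*||prox-x||^2 = 1.9602
lambda*||prox|| = 15.3505
Total = 17.3107


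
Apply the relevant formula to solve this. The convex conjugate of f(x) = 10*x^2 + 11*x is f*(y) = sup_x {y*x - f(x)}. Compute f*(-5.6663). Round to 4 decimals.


f*(y) = sup_x {y*x - a*x^2 - b*x} = sup_x {(y-b)*x - a*x^2}
FOC: (y - b) - 2a*x = 0 => x* = (y - b)/(2a)
x* = (-5.6663 - 11)/(2*10) = -0.8333
f*(-5.6663) = (y-b)^2/(4a) = (-5.6663 - 11)^2/(4*10)
= 277.7656/40 = 6.9441
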